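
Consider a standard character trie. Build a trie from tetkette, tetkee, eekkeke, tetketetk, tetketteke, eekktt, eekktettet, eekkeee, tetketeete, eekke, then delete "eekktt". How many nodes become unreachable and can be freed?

1

Walk "eekktt" from the leaf back toward the root, removing each node that no remaining word uses.
The suffix "t" (1 node) is used only by "eekktt"; the node for "eekkt" still has the child "e", so pruning stops there.
Nodes removed: 1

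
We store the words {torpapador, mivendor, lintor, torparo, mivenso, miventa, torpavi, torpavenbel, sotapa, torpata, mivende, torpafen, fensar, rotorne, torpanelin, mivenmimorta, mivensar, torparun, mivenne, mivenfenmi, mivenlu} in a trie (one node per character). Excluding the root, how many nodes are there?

Count nodes per top-level branch (shared prefixes stored once):
  'f'-branch (fensar): 6 nodes
  'l'-branch (lintor): 6 nodes
  'm'-branch (mivende, mivendor, mivenfenmi, mivenlu, mivenmimorta, mivenne, mivensar, mivenso, miventa): 31 nodes
  'r'-branch (rotorne): 7 nodes
  's'-branch (sotapa): 6 nodes
  't'-branch (torpafen, torpanelin, torpapador, torparo, torparun, torpata, torpavenbel, torpavi): 31 nodes
Sum: 87

87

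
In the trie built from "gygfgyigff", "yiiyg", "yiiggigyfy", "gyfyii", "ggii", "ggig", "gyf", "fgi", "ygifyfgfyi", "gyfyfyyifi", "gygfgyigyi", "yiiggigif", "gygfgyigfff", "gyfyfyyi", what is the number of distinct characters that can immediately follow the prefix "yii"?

2

Walk "yii" from the root, arriving at one node.
Characters that immediately follow "yii" among the stored strings: {g, y}.
That node has 2 child edges.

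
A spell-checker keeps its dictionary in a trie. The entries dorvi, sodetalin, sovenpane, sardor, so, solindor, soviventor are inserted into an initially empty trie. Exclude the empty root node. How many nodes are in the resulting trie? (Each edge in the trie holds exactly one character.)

39

Trie structure (* marks end of a word):
(root)
├─ d
│  └─ o
│     └─ r
│        └─ v
│           └─ i *
└─ s
   ├─ a
   │  └─ r
   │     └─ d
   │        └─ o
   │           └─ r *
   └─ o *
      ├─ d
      │  └─ e
      │     └─ t
      │        └─ a
      │           └─ l
      │              └─ i
      │                 └─ n *
      ├─ l
      │  └─ i
      │     └─ n
      │        └─ d
      │           └─ o
      │              └─ r *
      └─ v
         ├─ e
         │  └─ n
         │     └─ p
         │        └─ a
         │           └─ n
         │              └─ e *
         └─ i
            └─ v
               └─ e
                  └─ n
                     └─ t
                        └─ o
                           └─ r *
Counting every labelled node above: 39.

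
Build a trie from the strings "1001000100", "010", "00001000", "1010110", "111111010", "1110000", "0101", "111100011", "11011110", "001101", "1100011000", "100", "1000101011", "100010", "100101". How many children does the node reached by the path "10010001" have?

1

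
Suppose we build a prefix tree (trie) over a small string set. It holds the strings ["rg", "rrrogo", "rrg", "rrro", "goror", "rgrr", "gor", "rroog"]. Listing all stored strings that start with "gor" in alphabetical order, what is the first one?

Filter for "gor…" and sort: "gor", "goror"
Position 1: gor

gor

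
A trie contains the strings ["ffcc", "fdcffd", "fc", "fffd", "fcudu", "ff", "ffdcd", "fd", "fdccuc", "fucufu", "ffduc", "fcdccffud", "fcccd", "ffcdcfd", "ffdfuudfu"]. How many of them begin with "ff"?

Walk to "ff"; the words in its subtree are exactly those with that prefix.
Matches: "ff", "ffcc", "ffcdcfd", "ffdcd", "ffdfuudfu", "ffduc", "fffd"
Count: 7

7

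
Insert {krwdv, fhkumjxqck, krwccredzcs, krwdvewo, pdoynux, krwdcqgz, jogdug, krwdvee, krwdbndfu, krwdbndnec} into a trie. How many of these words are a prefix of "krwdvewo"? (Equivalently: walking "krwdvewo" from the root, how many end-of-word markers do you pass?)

Traverse "krwdvewo" character by character; count nodes along the way that are marked as word ends.
Prefixes of the query that are stored words: "krwdv", "krwdvewo"
Count: 2

2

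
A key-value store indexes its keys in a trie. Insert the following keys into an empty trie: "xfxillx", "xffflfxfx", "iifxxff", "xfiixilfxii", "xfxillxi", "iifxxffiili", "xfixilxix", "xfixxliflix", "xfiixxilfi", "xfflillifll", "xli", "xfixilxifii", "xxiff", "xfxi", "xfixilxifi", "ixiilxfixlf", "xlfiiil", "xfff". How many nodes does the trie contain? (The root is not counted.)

Insert word by word; a character creates a node only if that edge doesn't already exist:
  "xfxillx" → 7 new (x, f, x, i, l, l, x)
  "xffflfxfx" → prefix "xf" already present; 7 new (f, f, l, f, x, f, x)
  "iifxxff" → 7 new (i, i, f, x, x, f, f)
  "xfiixilfxii" → prefix "xf" already present; 9 new (i, i, x, i, l, f, x, i, i)
  "xfxillxi" → prefix "xfxillx" already present; 1 new (i)
  "iifxxffiili" → prefix "iifxxff" already present; 4 new (i, i, l, i)
  "xfixilxix" → prefix "xfi" already present; 6 new (x, i, l, x, i, x)
  "xfixxliflix" → prefix "xfix" already present; 7 new (x, l, i, f, l, i, x)
  "xfiixxilfi" → prefix "xfiix" already present; 5 new (x, i, l, f, i)
  "xfflillifll" → prefix "xff" already present; 8 new (l, i, l, l, i, f, l, l)
  "xli" → prefix "x" already present; 2 new (l, i)
  "xfixilxifii" → prefix "xfixilxi" already present; 3 new (f, i, i)
  "xxiff" → prefix "x" already present; 4 new (x, i, f, f)
  "xfxi" → prefix "xfxi" already present; 0 new (none)
  "xfixilxifi" → prefix "xfixilxifi" already present; 0 new (none)
  "ixiilxfixlf" → prefix "i" already present; 10 new (x, i, i, l, x, f, i, x, l, f)
  "xlfiiil" → prefix "xl" already present; 5 new (f, i, i, i, l)
  "xfff" → prefix "xfff" already present; 0 new (none)
Total nodes = 7 + 7 + 7 + 9 + 1 + 4 + 6 + 7 + 5 + 8 + 2 + 3 + 4 + 0 + 0 + 10 + 5 + 0 = 85

85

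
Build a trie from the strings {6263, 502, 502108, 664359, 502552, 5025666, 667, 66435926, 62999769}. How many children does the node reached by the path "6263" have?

Follow the path "6263" to its node, then look at its outgoing edges.
No stored string extends past "6263".
That node has 0 child edges.

0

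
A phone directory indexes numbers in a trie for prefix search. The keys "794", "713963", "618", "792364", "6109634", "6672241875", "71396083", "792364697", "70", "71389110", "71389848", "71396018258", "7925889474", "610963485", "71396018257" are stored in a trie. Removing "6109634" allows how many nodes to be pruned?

After clearing the end-marker at "6109634", prune upward until reaching a node still needed by another word.
Every node on "6109634" is still needed (e.g. by "610963485"), so nothing is freed.
Nodes removed: 0

0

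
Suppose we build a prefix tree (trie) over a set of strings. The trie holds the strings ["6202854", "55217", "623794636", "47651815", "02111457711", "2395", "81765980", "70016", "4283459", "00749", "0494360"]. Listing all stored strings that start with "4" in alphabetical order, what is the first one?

4283459

Words with prefix "4", in lexicographic order: "4283459", "47651815"
Position 1: 4283459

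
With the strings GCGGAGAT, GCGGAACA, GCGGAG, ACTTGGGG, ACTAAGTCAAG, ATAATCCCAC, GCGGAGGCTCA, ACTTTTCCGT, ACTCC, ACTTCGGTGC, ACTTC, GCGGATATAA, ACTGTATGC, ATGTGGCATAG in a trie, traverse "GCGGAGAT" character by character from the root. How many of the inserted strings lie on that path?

Traverse "GCGGAGAT" character by character; count nodes along the way that are marked as word ends.
Prefixes of the query that are stored words: "GCGGAG", "GCGGAGAT"
Count: 2

2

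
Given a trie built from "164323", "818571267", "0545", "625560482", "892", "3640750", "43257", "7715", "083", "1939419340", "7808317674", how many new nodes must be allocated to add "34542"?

4

The longest prefix of "34542" already in the trie is "3" (length 1).
So 5 − 1 = 4 new nodes.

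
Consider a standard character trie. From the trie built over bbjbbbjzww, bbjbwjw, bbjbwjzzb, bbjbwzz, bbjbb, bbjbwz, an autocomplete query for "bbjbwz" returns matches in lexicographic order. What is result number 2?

DFS of the "bbjbwz" subtree visits, in order: "bbjbwz", "bbjbwzz"
Position 2: bbjbwzz

bbjbwzz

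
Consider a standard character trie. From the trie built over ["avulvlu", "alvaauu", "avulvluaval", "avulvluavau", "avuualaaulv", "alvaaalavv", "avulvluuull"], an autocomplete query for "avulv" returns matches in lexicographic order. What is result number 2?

DFS of the "avulv" subtree visits, in order: "avulvlu", "avulvluaval", "avulvluavau", "avulvluuull"
The 2nd is avulvluaval.

avulvluaval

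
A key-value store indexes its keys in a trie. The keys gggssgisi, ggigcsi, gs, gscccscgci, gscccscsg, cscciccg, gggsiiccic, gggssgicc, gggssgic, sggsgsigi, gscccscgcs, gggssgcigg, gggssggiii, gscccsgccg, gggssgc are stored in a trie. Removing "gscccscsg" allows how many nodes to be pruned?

2

A node on "gscccscsg"'s path can go only if nothing else ends at it or branches off below it.
The suffix "sg" (2 nodes) is used only by "gscccscsg"; the node for "gscccsc" still has the child "g", so pruning stops there.
Nodes removed: 2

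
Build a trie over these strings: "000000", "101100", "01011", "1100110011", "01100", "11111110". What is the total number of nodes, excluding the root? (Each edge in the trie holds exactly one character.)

34

For each word, the new-node count is its length minus the longest prefix already in the trie:
  "000000" → 6 new (0, 0, 0, 0, 0, 0)
  "101100" → 6 new (1, 0, 1, 1, 0, 0)
  "01011" → prefix "0" already present; 4 new (1, 0, 1, 1)
  "1100110011" → prefix "1" already present; 9 new (1, 0, 0, 1, 1, 0, 0, 1, 1)
  "01100" → prefix "01" already present; 3 new (1, 0, 0)
  "11111110" → prefix "11" already present; 6 new (1, 1, 1, 1, 1, 0)
Total nodes = 6 + 6 + 4 + 9 + 3 + 6 = 34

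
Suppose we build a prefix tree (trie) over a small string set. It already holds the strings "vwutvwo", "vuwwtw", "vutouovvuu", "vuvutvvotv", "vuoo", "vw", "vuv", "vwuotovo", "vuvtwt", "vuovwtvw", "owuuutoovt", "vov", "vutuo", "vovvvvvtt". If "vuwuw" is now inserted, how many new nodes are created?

2

The longest prefix of "vuwuw" already in the trie is "vuw" (length 3).
Each of the 2 remaining characters creates one node.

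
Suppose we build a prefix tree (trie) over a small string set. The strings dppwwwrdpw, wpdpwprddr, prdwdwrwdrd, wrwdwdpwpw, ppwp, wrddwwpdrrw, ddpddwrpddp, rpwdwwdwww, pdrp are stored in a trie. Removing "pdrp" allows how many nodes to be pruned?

3

After clearing the end-marker at "pdrp", prune upward until reaching a node still needed by another word.
The suffix "drp" (3 nodes) is used only by "pdrp"; the node for "p" still has the child "r", so pruning stops there.
Nodes removed: 3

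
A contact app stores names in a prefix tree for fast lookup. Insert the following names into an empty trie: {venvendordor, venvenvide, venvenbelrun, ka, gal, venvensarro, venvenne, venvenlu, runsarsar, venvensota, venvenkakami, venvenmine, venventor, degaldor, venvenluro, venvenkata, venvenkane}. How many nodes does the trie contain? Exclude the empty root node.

Insert word by word; a character creates a node only if that edge doesn't already exist:
  "venvendordor" → 12 new (v, e, n, v, e, n, d, o, r, d, o, r)
  "venvenvide" → prefix "venven" already present; 4 new (v, i, d, e)
  "venvenbelrun" → prefix "venven" already present; 6 new (b, e, l, r, u, n)
  "ka" → 2 new (k, a)
  "gal" → 3 new (g, a, l)
  "venvensarro" → prefix "venven" already present; 5 new (s, a, r, r, o)
  "venvenne" → prefix "venven" already present; 2 new (n, e)
  "venvenlu" → prefix "venven" already present; 2 new (l, u)
  "runsarsar" → 9 new (r, u, n, s, a, r, s, a, r)
  "venvensota" → prefix "venvens" already present; 3 new (o, t, a)
  "venvenkakami" → prefix "venven" already present; 6 new (k, a, k, a, m, i)
  "venvenmine" → prefix "venven" already present; 4 new (m, i, n, e)
  "venventor" → prefix "venven" already present; 3 new (t, o, r)
  "degaldor" → 8 new (d, e, g, a, l, d, o, r)
  "venvenluro" → prefix "venvenlu" already present; 2 new (r, o)
  "venvenkata" → prefix "venvenka" already present; 2 new (t, a)
  "venvenkane" → prefix "venvenka" already present; 2 new (n, e)
Total nodes = 12 + 4 + 6 + 2 + 3 + 5 + 2 + 2 + 9 + 3 + 6 + 4 + 3 + 8 + 2 + 2 + 2 = 75

75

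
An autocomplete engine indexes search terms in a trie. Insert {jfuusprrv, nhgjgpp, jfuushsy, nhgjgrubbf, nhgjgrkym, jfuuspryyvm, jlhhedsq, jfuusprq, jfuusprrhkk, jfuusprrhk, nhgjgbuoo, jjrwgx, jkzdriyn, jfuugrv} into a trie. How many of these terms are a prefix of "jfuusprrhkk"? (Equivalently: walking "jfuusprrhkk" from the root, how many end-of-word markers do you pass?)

Walk "jfuusprrhkk" from the root; an end-of-word marker is hit whenever a stored word is a prefix of "jfuusprrhkk".
Prefixes of the query that are stored words: "jfuusprrhk", "jfuusprrhkk"
Count: 2

2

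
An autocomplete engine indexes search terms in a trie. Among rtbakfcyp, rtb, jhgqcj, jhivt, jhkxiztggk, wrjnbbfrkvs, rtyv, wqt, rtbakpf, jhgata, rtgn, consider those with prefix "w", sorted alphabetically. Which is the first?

Filter for "w…" and sort: "wqt", "wrjnbbfrkvs"
Position 1: wqt

wqt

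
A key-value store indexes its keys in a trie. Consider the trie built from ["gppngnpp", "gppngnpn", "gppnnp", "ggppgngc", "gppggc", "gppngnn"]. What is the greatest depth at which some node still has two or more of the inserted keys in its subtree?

7

The deepest shared node is where two words last agree before diverging.
e.g. "gppngnpn" and "gppngnpp" share the prefix "gppngnp" of length 7; no pair shares a longer one.
Longest shared-prefix length: 7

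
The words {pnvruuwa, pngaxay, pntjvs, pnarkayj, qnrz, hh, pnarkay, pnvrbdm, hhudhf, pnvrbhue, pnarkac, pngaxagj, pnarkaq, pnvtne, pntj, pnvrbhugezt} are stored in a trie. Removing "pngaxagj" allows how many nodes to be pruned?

2

After clearing the end-marker at "pngaxagj", prune upward until reaching a node still needed by another word.
The suffix "gj" (2 nodes) is used only by "pngaxagj"; the node for "pngaxa" still has the child "y", so pruning stops there.
Nodes removed: 2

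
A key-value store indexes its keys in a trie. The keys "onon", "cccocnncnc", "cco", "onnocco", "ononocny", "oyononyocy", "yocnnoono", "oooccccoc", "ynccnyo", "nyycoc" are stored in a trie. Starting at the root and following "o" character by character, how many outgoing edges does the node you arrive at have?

Follow the path "o" to its node, then look at its outgoing edges.
Characters that immediately follow "o" among the stored strings: {n, o, y}.
That node has 3 child edges.

3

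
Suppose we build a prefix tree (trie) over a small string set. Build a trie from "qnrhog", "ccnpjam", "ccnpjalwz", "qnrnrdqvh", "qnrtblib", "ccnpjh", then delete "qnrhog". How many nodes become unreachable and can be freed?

3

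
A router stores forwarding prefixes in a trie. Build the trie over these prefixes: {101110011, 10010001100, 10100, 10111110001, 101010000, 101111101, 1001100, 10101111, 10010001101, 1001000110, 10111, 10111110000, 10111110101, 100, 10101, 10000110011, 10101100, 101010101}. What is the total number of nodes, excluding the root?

55

Trace insertions, counting only characters that open a new branch:
  "101110011" → 9 new (1, 0, 1, 1, 1, 0, 0, 1, 1)
  "10010001100" → prefix "10" already present; 9 new (0, 1, 0, 0, 0, 1, 1, 0, 0)
  "10100" → prefix "101" already present; 2 new (0, 0)
  "10111110001" → prefix "10111" already present; 6 new (1, 1, 0, 0, 0, 1)
  "101010000" → prefix "1010" already present; 5 new (1, 0, 0, 0, 0)
  "101111101" → prefix "10111110" already present; 1 new (1)
  "1001100" → prefix "1001" already present; 3 new (1, 0, 0)
  "10101111" → prefix "10101" already present; 3 new (1, 1, 1)
  "10010001101" → prefix "1001000110" already present; 1 new (1)
  "1001000110" → prefix "1001000110" already present; 0 new (none)
  "10111" → prefix "10111" already present; 0 new (none)
  "10111110000" → prefix "1011111000" already present; 1 new (0)
  "10111110101" → prefix "101111101" already present; 2 new (0, 1)
  "100" → prefix "100" already present; 0 new (none)
  "10101" → prefix "10101" already present; 0 new (none)
  "10000110011" → prefix "100" already present; 8 new (0, 0, 1, 1, 0, 0, 1, 1)
  "10101100" → prefix "101011" already present; 2 new (0, 0)
  "101010101" → prefix "101010" already present; 3 new (1, 0, 1)
Total nodes = 9 + 9 + 2 + 6 + 5 + 1 + 3 + 3 + 1 + 0 + 0 + 1 + 2 + 0 + 0 + 8 + 2 + 3 = 55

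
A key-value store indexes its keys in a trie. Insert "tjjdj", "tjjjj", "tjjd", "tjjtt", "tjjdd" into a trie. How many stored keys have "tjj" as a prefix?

5

Walk to "tjj"; the words in its subtree are exactly those with that prefix.
Words under "tjj": tjjd, tjjdd, tjjdj, tjjjj, tjjtt
Count: 5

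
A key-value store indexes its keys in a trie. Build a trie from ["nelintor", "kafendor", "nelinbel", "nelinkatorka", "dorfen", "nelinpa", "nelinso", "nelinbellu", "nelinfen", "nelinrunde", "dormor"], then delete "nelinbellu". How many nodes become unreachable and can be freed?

A node on "nelinbellu"'s path can go only if nothing else ends at it or branches off below it.
The suffix "lu" (2 nodes) is used only by "nelinbellu"; "nelinbel" is itself a stored word, so pruning stops there.
Nodes removed: 2

2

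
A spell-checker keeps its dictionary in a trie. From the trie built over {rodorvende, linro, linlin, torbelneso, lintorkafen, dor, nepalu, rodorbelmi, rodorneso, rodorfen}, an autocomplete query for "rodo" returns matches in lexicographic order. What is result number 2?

Filter for "rodo…" and sort: "rodorbelmi", "rodorfen", "rodorneso", "rodorvende"
The 2nd is rodorfen.

rodorfen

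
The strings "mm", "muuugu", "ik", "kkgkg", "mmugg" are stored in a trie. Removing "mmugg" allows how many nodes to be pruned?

A node on "mmugg"'s path can go only if nothing else ends at it or branches off below it.
The suffix "ugg" (3 nodes) is used only by "mmugg"; "mm" is itself a stored word, so pruning stops there.
Nodes removed: 3

3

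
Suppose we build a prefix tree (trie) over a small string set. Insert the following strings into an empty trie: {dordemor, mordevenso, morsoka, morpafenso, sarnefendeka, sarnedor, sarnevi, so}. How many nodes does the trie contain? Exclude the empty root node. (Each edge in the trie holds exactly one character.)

Count nodes per top-level branch (shared prefixes stored once):
  'd'-branch (dordemor): 8 nodes
  'm'-branch (mordevenso, morpafenso, morsoka): 21 nodes
  's'-branch (sarnedor, sarnefendeka, sarnevi, so): 18 nodes
Sum: 47

47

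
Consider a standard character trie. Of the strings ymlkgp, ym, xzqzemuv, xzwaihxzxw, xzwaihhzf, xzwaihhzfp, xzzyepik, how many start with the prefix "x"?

Traverse to the node for "x", then collect every word in that subtree.
Matches: "xzqzemuv", "xzwaihhzf", "xzwaihhzfp", "xzwaihxzxw", "xzzyepik"
Count: 5

5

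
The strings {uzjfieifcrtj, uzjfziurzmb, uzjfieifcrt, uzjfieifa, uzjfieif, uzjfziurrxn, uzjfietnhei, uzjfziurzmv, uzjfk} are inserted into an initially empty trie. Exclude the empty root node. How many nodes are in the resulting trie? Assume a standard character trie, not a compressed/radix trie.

30

Trie structure (* marks end of a word):
(root)
└─ u
   └─ z
      └─ j
         └─ f
            ├─ i
            │  └─ e
            │     ├─ i
            │     │  └─ f *
            │     │     ├─ a *
            │     │     └─ c
            │     │        └─ r
            │     │           └─ t *
            │     │              └─ j *
            │     └─ t
            │        └─ n
            │           └─ h
            │              └─ e
            │                 └─ i *
            ├─ k *
            └─ z
               └─ i
                  └─ u
                     └─ r
                        ├─ r
                        │  └─ x
                        │     └─ n *
                        └─ z
                           └─ m
                              ├─ b *
                              └─ v *
Counting every labelled node above: 30.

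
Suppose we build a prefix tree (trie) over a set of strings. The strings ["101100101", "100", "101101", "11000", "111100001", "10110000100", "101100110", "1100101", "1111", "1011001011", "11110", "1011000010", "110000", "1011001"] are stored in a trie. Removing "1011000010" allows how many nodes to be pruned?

0

After clearing the end-marker at "1011000010", prune upward until reaching a node still needed by another word.
Every node on "1011000010" is still needed (e.g. by "10110000100"), so nothing is freed.
Nodes removed: 0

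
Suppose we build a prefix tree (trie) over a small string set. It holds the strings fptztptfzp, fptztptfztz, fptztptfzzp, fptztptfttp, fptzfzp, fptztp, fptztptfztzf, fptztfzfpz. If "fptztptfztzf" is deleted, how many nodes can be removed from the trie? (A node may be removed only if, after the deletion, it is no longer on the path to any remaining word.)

1

A node on "fptztptfztzf"'s path can go only if nothing else ends at it or branches off below it.
The suffix "f" (1 node) is used only by "fptztptfztzf"; "fptztptfztz" is itself a stored word, so pruning stops there.
Nodes removed: 1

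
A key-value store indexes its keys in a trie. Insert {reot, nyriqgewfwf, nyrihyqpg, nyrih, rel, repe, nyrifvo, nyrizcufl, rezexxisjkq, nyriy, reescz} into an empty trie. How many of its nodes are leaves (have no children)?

A leaf is a node with no children — equivalently, the end of a word that is not a proper prefix of any other stored word.
Those words: "nyrifvo", "nyrihyqpg", "nyriqgewfwf", "nyriy", "nyrizcufl", "reescz", "rel", "reot", "repe", "rezexxisjkq"
Leaf count: 10

10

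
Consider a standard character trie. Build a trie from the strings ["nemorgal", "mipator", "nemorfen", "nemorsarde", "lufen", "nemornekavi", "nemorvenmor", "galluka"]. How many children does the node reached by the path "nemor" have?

Follow the path "nemor" to its node, then look at its outgoing edges.
Characters that immediately follow "nemor" among the stored strings: {f, g, n, s, v}.
That node has 5 child edges.

5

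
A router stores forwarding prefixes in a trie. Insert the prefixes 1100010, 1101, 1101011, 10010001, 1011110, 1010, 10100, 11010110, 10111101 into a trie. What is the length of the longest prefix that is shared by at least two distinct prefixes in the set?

7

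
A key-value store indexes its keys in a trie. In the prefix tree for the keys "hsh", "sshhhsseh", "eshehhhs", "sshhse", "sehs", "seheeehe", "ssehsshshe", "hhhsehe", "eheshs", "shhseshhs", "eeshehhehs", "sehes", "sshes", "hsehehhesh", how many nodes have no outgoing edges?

14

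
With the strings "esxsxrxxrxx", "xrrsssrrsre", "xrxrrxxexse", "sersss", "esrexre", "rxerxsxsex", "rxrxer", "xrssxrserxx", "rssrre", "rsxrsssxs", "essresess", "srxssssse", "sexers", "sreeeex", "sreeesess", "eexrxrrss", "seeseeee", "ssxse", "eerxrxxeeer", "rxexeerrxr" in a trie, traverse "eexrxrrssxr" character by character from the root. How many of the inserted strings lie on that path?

1

Walk "eexrxrrssxr" from the root; an end-of-word marker is hit whenever a stored word is a prefix of "eexrxrrssxr".
Prefixes of the query that are stored words: "eexrxrrss"
Count: 1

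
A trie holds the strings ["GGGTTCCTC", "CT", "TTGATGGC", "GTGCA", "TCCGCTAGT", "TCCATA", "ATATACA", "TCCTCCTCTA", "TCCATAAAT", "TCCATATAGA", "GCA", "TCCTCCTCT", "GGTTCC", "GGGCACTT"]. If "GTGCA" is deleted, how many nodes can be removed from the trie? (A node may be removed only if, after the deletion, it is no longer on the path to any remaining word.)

Walk "GTGCA" from the leaf back toward the root, removing each node that no remaining word uses.
The suffix "TGCA" (4 nodes) is used only by "GTGCA"; the node for "G" still has the child "G", so pruning stops there.
Nodes removed: 4

4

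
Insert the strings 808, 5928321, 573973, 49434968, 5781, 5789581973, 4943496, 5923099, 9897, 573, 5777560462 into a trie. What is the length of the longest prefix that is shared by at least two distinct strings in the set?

Look for the deepest trie node that still has at least two words in its subtree.
e.g. "4943496" and "49434968" share the prefix "4943496" of length 7; no pair shares a longer one.
Longest shared-prefix length: 7

7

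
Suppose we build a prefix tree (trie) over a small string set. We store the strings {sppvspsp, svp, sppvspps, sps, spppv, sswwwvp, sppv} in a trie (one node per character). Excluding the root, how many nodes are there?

Trie structure (* marks end of a word):
(root)
└─ s
   ├─ p
   │  ├─ p
   │  │  ├─ p
   │  │  │  └─ v *
   │  │  └─ v *
   │  │     └─ s
   │  │        └─ p
   │  │           ├─ p
   │  │           │  └─ s *
   │  │           └─ s
   │  │              └─ p *
   │  └─ s *
   ├─ s
   │  └─ w
   │     └─ w
   │        └─ w
   │           └─ v
   │              └─ p *
   └─ v
      └─ p *
Counting every labelled node above: 21.

21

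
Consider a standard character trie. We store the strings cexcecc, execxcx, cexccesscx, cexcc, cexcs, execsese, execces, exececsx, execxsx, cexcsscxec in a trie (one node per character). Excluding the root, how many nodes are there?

39

Insert word by word; a character creates a node only if that edge doesn't already exist:
  "cexcecc" → 7 new (c, e, x, c, e, c, c)
  "execxcx" → 7 new (e, x, e, c, x, c, x)
  "cexccesscx" → prefix "cexc" already present; 6 new (c, e, s, s, c, x)
  "cexcc" → prefix "cexcc" already present; 0 new (none)
  "cexcs" → prefix "cexc" already present; 1 new (s)
  "execsese" → prefix "exec" already present; 4 new (s, e, s, e)
  "execces" → prefix "exec" already present; 3 new (c, e, s)
  "exececsx" → prefix "exec" already present; 4 new (e, c, s, x)
  "execxsx" → prefix "execx" already present; 2 new (s, x)
  "cexcsscxec" → prefix "cexcs" already present; 5 new (s, c, x, e, c)
Total nodes = 7 + 7 + 6 + 0 + 1 + 4 + 3 + 4 + 2 + 5 = 39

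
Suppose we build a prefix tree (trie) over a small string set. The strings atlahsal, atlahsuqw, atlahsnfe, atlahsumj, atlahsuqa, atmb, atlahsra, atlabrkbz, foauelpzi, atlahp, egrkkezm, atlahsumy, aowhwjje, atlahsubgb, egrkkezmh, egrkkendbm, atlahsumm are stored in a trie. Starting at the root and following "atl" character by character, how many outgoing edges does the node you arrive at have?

1

The children of the "atl" node are the distinct next characters among strings starting with "atl".
Distinct next characters after "atl": a.
That node has 1 child edge.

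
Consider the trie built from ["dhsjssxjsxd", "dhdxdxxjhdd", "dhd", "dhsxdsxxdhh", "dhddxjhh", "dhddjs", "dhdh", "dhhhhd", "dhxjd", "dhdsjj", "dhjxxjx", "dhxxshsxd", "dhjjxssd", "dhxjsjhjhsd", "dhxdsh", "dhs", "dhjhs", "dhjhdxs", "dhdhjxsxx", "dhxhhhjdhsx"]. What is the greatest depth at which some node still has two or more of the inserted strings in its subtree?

4

Equivalently: take the maximum, over all pairs, of their longest common prefix length.
"dhddjs" and "dhddxjhh" agree on "dhdd" (4 characters) before diverging; nothing deeper is shared.
Longest shared-prefix length: 4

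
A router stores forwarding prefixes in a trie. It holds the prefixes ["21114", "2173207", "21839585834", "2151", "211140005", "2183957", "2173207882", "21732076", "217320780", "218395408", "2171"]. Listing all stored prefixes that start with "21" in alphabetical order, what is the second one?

DFS of the "21" subtree visits, in order: "21114", "211140005", "2151", "2171", "2173207", "21732076", "217320780", "2173207882", "218395408", "2183957", "21839585834"
Position 2: 211140005

211140005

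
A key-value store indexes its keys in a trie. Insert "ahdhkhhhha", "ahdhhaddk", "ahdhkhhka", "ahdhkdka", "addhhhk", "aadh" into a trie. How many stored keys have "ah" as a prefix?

Walk to "ah"; the words in its subtree are exactly those with that prefix.
Words under "ah": ahdhhaddk, ahdhkdka, ahdhkhhhha, ahdhkhhka
Count: 4

4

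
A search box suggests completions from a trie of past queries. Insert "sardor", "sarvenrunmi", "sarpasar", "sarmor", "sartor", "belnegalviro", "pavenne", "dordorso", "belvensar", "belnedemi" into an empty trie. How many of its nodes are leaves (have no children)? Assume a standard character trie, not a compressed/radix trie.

10

Leaves are exactly the stored words that no other stored word extends.
Those words: "belnedemi", "belnegalviro", "belvensar", "dordorso", "pavenne", "sardor", "sarmor", "sarpasar", "sartor", "sarvenrunmi"
Leaf count: 10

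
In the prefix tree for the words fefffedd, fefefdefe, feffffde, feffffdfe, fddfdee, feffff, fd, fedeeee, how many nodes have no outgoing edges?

6

A leaf is a node with no children — equivalently, the end of a word that is not a proper prefix of any other stored word.
Those words: "fddfdee", "fedeeee", "fefefdefe", "fefffedd", "feffffde", "feffffdfe"
Leaf count: 6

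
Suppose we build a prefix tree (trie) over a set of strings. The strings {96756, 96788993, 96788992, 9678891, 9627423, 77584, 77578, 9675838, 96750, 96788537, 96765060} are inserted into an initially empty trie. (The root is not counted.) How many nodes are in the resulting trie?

36

Trie structure (* marks end of a word):
(root)
├─ 7
│  └─ 7
│     └─ 5
│        ├─ 7
│        │  └─ 8 *
│        └─ 8
│           └─ 4 *
└─ 9
   └─ 6
      ├─ 2
      │  └─ 7
      │     └─ 4
      │        └─ 2
      │           └─ 3 *
      └─ 7
         ├─ 5
         │  ├─ 0 *
         │  ├─ 6 *
         │  └─ 8
         │     └─ 3
         │        └─ 8 *
         ├─ 6
         │  └─ 5
         │     └─ 0
         │        └─ 6
         │           └─ 0 *
         └─ 8
            └─ 8
               ├─ 5
               │  └─ 3
               │     └─ 7 *
               └─ 9
                  ├─ 1 *
                  └─ 9
                     ├─ 2 *
                     └─ 3 *
Counting every labelled node above: 36.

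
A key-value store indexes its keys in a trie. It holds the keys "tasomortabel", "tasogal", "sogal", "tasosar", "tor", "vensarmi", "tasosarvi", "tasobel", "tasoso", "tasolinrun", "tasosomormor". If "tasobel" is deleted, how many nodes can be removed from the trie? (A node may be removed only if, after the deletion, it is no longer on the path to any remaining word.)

Walk "tasobel" from the leaf back toward the root, removing each node that no remaining word uses.
The suffix "bel" (3 nodes) is used only by "tasobel"; the node for "taso" still has the child "m", so pruning stops there.
Nodes removed: 3

3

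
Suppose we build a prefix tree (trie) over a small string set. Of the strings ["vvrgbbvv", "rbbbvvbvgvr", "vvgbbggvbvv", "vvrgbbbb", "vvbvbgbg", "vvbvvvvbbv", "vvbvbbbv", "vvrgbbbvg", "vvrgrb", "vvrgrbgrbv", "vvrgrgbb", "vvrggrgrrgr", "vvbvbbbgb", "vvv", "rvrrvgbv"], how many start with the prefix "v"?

Traverse to the node for "v", then collect every word in that subtree.
Matches: "vvbvbbbgb", "vvbvbbbv", "vvbvbgbg", "vvbvvvvbbv", "vvgbbggvbvv", "vvrgbbbb", "vvrgbbbvg", "vvrgbbvv", "vvrggrgrrgr", "vvrgrb", "vvrgrbgrbv", "vvrgrgbb", "vvv"
Count: 13

13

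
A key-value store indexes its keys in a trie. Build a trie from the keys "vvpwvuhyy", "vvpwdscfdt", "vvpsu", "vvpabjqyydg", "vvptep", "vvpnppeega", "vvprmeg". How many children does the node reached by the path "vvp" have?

6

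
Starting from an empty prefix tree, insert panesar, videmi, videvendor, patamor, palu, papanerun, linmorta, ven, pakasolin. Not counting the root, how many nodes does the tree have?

50

Count nodes per top-level branch (shared prefixes stored once):
  'l'-branch (linmorta): 8 nodes
  'p'-branch (pakasolin, palu, panesar, papanerun, patamor): 28 nodes
  'v'-branch (ven, videmi, videvendor): 14 nodes
Sum: 50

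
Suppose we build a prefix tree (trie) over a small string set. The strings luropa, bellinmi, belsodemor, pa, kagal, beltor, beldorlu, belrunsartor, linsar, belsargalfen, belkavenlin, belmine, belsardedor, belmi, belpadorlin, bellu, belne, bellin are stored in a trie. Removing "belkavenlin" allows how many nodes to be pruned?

8

Walk "belkavenlin" from the leaf back toward the root, removing each node that no remaining word uses.
The suffix "kavenlin" (8 nodes) is used only by "belkavenlin"; the node for "bel" still has the child "l", so pruning stops there.
Nodes removed: 8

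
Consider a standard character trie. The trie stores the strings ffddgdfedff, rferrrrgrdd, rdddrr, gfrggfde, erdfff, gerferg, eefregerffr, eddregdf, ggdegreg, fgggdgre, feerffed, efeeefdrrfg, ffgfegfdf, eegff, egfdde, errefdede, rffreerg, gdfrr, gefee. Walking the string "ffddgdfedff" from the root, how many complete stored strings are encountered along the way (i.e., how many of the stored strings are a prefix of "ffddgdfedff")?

1

Check each prefix of "ffddgdfedff" against the stored set — each match is an end-marker on the path.
Prefixes of the query that are stored words: "ffddgdfedff"
Count: 1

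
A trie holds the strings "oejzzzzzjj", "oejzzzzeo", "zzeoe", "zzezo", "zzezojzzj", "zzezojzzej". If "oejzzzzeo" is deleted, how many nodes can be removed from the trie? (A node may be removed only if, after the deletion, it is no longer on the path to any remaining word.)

2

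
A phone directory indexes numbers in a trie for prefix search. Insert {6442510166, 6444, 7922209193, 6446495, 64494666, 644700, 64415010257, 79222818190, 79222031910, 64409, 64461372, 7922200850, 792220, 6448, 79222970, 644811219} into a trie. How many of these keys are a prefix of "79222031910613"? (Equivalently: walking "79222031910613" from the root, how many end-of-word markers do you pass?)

2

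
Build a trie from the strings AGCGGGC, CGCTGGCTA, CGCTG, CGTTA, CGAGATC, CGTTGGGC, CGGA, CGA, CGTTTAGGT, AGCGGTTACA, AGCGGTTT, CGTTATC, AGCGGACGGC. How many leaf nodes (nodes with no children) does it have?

10

Leaves are exactly the stored words that no other stored word extends.
Those words: "AGCGGACGGC", "AGCGGGC", "AGCGGTTACA", "AGCGGTTT", "CGAGATC", "CGCTGGCTA", "CGGA", "CGTTATC", "CGTTGGGC", "CGTTTAGGT"
Leaf count: 10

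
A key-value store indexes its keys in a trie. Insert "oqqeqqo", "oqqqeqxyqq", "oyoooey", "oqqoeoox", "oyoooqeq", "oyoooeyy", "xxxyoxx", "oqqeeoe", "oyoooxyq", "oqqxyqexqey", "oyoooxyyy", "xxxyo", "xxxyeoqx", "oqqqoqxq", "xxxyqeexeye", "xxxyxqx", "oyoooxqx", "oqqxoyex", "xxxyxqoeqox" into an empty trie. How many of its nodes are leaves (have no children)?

17

A leaf is a node with no children — equivalently, the end of a word that is not a proper prefix of any other stored word.
Those words: "oqqeeoe", "oqqeqqo", "oqqoeoox", "oqqqeqxyqq", "oqqqoqxq", "oqqxoyex", "oqqxyqexqey", "oyoooeyy", "oyoooqeq", "oyoooxqx", "oyoooxyq", "oyoooxyyy", "xxxyeoqx", "xxxyoxx", "xxxyqeexeye", "xxxyxqoeqox", "xxxyxqx"
Leaf count: 17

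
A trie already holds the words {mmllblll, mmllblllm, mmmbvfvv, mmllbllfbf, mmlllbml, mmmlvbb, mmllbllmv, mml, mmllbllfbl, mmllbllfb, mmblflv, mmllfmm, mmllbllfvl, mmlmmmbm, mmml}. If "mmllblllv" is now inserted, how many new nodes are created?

1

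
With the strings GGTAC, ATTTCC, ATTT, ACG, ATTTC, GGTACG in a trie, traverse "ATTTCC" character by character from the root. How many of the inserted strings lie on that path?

Walk "ATTTCC" from the root; an end-of-word marker is hit whenever a stored word is a prefix of "ATTTCC".
Prefixes of the query that are stored words: "ATTT", "ATTTC", "ATTTCC"
Count: 3

3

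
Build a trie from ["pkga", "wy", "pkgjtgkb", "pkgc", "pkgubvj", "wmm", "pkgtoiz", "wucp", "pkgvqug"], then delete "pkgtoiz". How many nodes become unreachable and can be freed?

After clearing the end-marker at "pkgtoiz", prune upward until reaching a node still needed by another word.
The suffix "toiz" (4 nodes) is used only by "pkgtoiz"; the node for "pkg" still has the child "a", so pruning stops there.
Nodes removed: 4

4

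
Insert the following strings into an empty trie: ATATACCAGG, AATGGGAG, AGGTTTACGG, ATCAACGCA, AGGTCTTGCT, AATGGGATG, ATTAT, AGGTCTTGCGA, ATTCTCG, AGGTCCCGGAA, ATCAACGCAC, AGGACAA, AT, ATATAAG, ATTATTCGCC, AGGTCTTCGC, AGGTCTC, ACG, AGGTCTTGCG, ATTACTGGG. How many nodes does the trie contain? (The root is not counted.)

79

Count nodes per top-level branch (shared prefixes stored once):
  'A'-branch (AATGGGAG, AATGGGATG, ACG, AGGACAA, AGGTCCCGGAA, AGGTCTC, AGGTCTTCGC, AGGTCTTGCG, AGGTCTTGCGA, AGGTCTTGCT, AGGTTTACGG, AT, ATATAAG, ATATACCAGG, ATCAACGCA, ATCAACGCAC, ATTACTGGG, ATTAT, ATTATTCGCC, ATTCTCG): 79 nodes
Sum: 79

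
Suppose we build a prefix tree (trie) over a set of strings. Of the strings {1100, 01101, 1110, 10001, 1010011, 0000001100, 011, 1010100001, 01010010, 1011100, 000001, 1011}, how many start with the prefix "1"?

Filter for entries beginning with "1":
Words under "1": 10001, 1010011, 1010100001, 1011, 1011100, 1100, 1110
Count: 7

7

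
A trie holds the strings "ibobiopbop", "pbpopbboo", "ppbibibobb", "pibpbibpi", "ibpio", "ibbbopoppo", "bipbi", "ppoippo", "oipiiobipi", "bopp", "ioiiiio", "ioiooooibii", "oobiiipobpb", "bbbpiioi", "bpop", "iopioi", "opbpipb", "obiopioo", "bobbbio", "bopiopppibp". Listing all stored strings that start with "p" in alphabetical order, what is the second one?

Words with prefix "p", in lexicographic order: "pbpopbboo", "pibpbibpi", "ppbibibobb", "ppoippo"
The 2nd is pibpbibpi.

pibpbibpi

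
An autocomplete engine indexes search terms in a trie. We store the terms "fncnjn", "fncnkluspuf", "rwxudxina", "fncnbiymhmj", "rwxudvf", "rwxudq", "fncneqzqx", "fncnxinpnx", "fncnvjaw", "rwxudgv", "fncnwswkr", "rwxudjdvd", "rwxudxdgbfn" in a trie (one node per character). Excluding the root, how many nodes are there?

63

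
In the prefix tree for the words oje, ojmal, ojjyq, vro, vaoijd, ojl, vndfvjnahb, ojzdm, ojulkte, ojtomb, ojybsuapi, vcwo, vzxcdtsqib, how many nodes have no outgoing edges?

13

A leaf is a node with no children — equivalently, the end of a word that is not a proper prefix of any other stored word.
Those words: "oje", "ojjyq", "ojl", "ojmal", "ojtomb", "ojulkte", "ojybsuapi", "ojzdm", "vaoijd", "vcwo", "vndfvjnahb", "vro", "vzxcdtsqib"
Leaf count: 13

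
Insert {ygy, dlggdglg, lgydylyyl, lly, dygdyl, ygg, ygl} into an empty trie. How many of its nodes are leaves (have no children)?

7

A leaf is a node with no children — equivalently, the end of a word that is not a proper prefix of any other stored word.
Those words: "dlggdglg", "dygdyl", "lgydylyyl", "lly", "ygg", "ygl", "ygy"
Leaf count: 7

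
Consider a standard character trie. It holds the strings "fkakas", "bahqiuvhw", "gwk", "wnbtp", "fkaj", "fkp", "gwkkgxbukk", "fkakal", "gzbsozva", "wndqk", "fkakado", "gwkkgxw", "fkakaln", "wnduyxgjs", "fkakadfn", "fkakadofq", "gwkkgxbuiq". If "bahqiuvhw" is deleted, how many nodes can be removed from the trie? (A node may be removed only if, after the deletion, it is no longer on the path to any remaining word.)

A node on "bahqiuvhw"'s path can go only if nothing else ends at it or branches off below it.
No other word shares any prefix with "bahqiuvhw", so all 9 of its nodes go.
Nodes removed: 9

9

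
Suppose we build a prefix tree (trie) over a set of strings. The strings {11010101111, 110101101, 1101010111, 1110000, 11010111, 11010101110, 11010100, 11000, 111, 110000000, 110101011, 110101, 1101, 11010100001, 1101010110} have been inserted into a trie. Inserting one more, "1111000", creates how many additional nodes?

4

"111" is already a path in the trie; the remaining "1000" must be added.
New nodes needed: |"1111000"| − 3 = 7 − 3 = 4.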